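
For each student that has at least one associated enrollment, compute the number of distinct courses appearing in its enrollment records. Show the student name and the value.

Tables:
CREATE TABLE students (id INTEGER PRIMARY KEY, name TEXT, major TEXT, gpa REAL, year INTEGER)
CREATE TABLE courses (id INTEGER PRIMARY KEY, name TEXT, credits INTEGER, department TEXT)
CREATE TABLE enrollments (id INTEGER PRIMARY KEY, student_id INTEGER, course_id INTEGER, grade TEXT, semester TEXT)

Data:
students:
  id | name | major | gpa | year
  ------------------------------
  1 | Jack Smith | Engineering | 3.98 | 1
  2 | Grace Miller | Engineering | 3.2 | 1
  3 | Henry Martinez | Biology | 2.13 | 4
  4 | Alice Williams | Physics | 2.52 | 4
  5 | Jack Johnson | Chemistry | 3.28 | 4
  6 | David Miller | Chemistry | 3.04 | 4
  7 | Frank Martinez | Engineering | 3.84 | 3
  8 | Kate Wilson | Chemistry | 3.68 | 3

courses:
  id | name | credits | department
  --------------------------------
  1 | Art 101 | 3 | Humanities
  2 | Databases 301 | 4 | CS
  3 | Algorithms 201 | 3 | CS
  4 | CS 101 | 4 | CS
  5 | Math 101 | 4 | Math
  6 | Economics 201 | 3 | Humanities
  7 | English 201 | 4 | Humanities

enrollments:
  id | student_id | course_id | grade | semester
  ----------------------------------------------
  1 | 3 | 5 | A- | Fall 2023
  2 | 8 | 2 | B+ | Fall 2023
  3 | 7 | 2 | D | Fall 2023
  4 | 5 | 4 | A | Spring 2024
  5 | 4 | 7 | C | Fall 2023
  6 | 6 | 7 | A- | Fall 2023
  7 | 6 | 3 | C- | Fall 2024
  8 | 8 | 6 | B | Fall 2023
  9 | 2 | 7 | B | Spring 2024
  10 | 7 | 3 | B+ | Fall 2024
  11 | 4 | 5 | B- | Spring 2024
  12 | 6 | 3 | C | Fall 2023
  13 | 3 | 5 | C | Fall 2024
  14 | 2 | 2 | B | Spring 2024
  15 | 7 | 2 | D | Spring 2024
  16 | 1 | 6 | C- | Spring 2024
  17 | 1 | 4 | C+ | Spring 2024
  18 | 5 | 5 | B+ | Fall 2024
SELECT p.name, COUNT(DISTINCT c.course_id) AS distinct_course_count FROM enrollments c JOIN students p ON c.student_id = p.id GROUP BY p.id, p.name

Execution result:
name | distinct_course_count
Jack Smith | 2
Grace Miller | 2
Henry Martinez | 1
Alice Williams | 2
Jack Johnson | 2
David Miller | 2
Frank Martinez | 2
Kate Wilson | 2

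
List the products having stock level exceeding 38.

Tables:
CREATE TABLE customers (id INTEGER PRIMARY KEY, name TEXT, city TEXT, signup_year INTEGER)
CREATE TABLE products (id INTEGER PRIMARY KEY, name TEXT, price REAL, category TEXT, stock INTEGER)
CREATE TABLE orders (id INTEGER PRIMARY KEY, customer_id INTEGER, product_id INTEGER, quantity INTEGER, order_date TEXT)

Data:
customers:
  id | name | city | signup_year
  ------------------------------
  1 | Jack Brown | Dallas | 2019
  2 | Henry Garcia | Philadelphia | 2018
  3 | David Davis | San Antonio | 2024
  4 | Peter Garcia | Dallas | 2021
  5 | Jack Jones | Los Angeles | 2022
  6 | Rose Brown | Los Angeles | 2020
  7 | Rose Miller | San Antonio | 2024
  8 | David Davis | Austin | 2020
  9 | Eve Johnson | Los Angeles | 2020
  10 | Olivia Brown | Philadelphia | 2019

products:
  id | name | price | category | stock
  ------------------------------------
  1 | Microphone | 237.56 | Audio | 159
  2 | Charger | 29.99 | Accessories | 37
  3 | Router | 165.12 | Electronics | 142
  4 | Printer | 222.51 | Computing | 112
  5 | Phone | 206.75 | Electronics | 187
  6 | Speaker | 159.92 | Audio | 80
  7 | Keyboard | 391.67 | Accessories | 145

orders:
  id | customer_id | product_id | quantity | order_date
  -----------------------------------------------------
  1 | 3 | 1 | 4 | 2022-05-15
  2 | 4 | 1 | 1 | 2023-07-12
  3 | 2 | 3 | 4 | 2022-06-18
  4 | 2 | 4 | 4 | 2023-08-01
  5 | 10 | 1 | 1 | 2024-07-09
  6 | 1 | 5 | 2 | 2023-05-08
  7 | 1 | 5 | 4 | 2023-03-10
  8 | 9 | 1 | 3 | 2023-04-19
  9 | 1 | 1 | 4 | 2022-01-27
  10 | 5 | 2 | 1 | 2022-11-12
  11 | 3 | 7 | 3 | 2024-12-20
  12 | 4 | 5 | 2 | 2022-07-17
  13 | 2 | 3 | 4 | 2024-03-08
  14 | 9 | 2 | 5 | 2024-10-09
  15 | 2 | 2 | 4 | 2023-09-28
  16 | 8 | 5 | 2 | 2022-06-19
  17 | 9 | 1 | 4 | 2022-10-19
SELECT name, stock FROM products WHERE stock > 38

Execution result:
name | stock
Microphone | 159
Router | 142
Printer | 112
Phone | 187
Speaker | 80
Keyboard | 145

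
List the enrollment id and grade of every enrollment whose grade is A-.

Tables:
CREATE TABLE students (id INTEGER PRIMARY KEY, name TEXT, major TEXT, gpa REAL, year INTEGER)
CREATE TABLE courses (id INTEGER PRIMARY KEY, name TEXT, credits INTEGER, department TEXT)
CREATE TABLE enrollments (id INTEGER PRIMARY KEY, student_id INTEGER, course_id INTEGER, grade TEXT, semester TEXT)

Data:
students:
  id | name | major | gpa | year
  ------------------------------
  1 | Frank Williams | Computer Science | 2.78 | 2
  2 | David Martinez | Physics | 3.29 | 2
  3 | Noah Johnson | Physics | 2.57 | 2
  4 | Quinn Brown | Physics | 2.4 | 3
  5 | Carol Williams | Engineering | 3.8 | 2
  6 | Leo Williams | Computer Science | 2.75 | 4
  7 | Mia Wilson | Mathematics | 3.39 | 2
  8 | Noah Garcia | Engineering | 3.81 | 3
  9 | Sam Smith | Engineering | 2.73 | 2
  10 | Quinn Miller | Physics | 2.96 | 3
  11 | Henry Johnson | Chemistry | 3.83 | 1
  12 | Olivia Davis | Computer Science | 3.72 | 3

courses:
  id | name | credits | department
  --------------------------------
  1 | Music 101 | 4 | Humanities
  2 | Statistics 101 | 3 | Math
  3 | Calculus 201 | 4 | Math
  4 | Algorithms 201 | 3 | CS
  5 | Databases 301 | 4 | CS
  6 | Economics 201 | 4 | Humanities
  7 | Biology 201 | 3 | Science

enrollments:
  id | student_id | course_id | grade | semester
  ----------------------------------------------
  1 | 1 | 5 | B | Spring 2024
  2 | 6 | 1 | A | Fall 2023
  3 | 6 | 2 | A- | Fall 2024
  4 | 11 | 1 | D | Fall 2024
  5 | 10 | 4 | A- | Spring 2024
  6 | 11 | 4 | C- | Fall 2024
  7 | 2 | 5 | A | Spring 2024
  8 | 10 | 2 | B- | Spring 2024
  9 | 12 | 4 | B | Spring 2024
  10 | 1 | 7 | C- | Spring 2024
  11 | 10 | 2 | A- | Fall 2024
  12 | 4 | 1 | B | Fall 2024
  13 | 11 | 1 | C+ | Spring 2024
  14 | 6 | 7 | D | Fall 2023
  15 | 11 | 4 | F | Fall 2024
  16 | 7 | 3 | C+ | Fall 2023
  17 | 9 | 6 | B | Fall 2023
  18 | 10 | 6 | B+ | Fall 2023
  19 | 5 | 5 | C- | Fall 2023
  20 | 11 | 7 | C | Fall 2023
SELECT id, grade FROM enrollments WHERE grade = 'A-'

Execution result:
id | grade
3 | A-
5 | A-
11 | A-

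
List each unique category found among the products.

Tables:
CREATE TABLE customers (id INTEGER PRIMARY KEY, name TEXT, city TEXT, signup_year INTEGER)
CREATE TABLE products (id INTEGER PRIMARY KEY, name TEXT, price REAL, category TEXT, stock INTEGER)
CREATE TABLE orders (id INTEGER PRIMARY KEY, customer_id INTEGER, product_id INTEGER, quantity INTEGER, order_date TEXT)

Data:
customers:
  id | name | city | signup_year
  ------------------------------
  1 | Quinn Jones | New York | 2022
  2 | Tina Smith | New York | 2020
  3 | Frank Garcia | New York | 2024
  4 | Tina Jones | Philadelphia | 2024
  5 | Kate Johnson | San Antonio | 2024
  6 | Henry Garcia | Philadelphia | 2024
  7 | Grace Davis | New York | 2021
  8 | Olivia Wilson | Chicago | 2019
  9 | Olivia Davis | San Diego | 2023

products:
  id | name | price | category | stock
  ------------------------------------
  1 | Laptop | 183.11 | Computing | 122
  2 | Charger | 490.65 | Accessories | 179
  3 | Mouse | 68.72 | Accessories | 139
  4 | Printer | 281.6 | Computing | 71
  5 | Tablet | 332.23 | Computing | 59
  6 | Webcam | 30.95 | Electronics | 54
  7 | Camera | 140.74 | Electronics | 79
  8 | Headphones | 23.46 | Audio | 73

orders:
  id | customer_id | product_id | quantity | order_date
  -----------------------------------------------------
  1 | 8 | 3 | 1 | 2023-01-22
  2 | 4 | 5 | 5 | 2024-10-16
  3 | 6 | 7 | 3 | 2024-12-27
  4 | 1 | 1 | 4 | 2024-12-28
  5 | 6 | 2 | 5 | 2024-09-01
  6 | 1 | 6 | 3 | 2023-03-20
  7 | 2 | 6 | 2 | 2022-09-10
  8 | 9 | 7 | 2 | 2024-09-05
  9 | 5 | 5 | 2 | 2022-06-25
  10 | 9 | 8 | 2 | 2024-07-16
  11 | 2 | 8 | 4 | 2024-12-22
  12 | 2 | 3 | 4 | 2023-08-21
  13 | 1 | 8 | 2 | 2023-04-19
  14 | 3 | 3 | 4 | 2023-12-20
SELECT DISTINCT category FROM products

Execution result:
category
Computing
Accessories
Electronics
Audio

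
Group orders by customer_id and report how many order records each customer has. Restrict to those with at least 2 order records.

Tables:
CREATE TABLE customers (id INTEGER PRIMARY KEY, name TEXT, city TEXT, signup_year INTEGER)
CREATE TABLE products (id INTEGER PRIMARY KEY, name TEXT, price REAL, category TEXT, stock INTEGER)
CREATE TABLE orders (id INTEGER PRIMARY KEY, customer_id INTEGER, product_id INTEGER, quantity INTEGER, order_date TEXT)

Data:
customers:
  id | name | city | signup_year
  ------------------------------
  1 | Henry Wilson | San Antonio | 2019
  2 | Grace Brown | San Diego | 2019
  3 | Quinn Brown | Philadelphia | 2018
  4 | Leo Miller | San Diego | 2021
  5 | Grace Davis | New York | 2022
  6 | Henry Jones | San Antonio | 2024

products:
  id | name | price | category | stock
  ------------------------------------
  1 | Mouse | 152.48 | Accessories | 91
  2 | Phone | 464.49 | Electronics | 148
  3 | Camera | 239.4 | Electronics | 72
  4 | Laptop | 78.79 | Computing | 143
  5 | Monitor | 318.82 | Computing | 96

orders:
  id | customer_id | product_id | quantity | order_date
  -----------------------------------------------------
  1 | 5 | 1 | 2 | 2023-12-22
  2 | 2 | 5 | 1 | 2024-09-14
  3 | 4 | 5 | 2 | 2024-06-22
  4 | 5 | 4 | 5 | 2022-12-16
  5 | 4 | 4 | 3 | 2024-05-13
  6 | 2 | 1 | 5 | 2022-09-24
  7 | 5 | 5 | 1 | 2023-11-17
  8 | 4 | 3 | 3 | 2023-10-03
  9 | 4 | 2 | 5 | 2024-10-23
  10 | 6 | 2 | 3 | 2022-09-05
SELECT customer_id, COUNT(*) AS order_count FROM orders GROUP BY customer_id HAVING COUNT(*) >= 2

Execution result:
customer_id | order_count
2 | 2
4 | 4
5 | 3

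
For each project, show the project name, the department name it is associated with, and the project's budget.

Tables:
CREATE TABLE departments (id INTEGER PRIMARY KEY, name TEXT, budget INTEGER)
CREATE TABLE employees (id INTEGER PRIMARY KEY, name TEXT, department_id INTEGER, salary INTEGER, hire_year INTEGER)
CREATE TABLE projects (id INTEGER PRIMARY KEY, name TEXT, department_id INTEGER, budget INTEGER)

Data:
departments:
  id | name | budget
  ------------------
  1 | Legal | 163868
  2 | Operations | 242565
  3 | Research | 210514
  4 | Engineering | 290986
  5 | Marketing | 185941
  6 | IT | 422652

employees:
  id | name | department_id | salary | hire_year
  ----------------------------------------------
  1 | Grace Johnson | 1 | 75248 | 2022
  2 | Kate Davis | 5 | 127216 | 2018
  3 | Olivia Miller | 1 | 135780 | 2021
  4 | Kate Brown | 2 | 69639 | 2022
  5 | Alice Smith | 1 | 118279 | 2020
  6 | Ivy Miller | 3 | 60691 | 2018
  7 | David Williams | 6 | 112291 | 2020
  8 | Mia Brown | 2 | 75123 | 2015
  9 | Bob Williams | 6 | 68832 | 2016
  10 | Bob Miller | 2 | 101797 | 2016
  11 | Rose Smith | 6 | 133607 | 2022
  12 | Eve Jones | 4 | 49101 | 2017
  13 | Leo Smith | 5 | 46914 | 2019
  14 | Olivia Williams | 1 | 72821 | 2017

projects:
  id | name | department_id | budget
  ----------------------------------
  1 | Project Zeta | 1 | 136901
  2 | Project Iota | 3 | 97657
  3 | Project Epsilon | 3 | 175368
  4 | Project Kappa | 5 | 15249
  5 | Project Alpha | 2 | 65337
SELECT c.name, p.name AS department, c.budget FROM projects c JOIN departments p ON c.department_id = p.id

Execution result:
name | department | budget
Project Zeta | Legal | 136901
Project Iota | Research | 97657
Project Epsilon | Research | 175368
Project Kappa | Marketing | 15249
Project Alpha | Operations | 65337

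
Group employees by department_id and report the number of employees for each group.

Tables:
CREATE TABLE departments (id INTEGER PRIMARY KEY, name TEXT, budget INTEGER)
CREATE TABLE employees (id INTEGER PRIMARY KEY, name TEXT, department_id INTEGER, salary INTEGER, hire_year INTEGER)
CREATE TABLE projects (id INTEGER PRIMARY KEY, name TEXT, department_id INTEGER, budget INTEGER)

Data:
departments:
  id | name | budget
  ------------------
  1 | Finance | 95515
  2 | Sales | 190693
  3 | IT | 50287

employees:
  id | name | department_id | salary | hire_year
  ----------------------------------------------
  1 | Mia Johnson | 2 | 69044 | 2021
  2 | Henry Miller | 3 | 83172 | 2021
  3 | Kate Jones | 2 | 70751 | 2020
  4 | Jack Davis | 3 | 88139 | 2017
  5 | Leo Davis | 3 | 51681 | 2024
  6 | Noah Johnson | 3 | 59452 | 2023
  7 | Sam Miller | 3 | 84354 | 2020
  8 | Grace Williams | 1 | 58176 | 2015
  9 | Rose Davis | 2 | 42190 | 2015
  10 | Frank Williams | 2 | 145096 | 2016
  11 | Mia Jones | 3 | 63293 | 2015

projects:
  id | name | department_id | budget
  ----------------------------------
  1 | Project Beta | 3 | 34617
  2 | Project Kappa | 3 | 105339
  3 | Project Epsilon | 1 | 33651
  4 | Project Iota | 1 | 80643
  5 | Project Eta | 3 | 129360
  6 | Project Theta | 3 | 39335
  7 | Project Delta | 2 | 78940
SELECT department_id, COUNT(*) AS n FROM employees GROUP BY department_id

Execution result:
department_id | n
1 | 1
2 | 4
3 | 6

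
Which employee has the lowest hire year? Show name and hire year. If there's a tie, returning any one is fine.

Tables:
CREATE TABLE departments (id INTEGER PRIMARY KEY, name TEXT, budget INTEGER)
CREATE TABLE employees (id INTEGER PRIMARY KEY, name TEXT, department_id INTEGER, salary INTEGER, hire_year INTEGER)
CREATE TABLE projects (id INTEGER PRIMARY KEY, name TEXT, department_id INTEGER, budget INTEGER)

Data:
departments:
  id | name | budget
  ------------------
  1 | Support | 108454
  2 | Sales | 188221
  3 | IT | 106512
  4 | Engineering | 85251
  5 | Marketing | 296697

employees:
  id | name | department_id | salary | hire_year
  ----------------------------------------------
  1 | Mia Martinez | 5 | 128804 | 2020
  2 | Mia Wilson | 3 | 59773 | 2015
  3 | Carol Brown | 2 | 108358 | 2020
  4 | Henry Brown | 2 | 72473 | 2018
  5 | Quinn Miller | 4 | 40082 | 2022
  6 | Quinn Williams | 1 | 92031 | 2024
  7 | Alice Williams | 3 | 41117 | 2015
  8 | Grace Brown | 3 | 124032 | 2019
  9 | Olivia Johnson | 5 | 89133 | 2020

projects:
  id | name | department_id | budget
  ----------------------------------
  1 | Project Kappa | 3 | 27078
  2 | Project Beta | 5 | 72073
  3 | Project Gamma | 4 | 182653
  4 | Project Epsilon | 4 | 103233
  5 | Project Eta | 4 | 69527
SELECT name, hire_year FROM employees ORDER BY hire_year ASC LIMIT 1

Execution result:
name | hire_year
Mia Wilson | 2015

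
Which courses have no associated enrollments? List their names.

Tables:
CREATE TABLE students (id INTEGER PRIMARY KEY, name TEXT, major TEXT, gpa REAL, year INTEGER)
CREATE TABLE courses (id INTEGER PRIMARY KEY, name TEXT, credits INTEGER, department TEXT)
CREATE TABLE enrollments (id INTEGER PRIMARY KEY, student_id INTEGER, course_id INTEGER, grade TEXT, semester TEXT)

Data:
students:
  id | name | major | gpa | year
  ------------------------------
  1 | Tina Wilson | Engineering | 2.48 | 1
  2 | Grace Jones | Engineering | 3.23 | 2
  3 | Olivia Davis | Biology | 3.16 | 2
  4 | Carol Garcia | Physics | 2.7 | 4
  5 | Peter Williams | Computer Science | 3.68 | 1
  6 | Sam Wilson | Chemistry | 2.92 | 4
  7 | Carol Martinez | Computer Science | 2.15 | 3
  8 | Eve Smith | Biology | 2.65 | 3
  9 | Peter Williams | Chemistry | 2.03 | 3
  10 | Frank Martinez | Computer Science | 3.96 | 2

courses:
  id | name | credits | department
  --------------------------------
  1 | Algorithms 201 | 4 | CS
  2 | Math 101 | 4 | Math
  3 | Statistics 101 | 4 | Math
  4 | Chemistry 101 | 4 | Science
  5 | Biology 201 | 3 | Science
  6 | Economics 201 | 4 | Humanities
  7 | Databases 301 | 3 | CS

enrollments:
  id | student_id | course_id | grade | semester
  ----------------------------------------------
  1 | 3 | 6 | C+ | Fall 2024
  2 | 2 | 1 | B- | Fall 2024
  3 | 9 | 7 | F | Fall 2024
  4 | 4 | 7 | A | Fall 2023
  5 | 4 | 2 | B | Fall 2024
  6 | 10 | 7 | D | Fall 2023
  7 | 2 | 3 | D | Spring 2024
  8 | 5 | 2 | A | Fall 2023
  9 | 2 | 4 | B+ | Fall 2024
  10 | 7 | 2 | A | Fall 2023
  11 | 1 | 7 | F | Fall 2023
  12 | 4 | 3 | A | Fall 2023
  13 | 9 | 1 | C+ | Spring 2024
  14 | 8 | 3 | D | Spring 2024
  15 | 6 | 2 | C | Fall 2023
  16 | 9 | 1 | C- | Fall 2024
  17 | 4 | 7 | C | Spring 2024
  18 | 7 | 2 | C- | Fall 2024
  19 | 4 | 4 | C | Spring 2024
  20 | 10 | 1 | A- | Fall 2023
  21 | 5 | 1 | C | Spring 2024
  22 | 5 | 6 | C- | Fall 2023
SELECT p.name FROM courses p LEFT JOIN enrollments c ON c.course_id = p.id WHERE c.id IS NULL

Execution result:
Biology 201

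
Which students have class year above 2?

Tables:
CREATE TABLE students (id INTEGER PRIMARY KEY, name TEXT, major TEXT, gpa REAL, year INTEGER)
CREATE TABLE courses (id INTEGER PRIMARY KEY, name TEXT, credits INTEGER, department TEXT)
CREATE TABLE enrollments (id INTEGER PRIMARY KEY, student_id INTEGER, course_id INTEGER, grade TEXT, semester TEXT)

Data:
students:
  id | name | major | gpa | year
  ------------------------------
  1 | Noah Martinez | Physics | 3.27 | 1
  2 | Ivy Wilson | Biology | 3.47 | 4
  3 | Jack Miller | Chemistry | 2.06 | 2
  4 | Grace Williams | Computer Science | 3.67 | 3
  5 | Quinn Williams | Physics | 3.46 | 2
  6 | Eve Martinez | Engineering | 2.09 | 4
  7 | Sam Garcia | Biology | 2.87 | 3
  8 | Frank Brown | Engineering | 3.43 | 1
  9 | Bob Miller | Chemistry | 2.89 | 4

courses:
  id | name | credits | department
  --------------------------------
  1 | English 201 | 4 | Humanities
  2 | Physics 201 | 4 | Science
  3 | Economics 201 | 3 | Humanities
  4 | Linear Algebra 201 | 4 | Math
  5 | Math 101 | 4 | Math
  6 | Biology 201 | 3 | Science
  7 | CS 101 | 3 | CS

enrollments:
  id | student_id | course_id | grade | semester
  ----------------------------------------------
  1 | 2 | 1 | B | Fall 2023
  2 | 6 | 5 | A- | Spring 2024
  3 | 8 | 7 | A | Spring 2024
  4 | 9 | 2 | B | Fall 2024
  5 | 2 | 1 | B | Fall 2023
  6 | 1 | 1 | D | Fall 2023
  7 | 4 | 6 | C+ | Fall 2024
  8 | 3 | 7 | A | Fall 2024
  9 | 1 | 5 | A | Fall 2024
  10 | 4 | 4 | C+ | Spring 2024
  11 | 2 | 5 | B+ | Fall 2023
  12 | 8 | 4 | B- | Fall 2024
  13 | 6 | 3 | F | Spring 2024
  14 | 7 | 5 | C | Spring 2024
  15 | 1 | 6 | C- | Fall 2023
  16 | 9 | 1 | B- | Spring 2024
SELECT name, year FROM students WHERE year > 2

Execution result:
name | year
Ivy Wilson | 4
Grace Williams | 3
Eve Martinez | 4
Sam Garcia | 3
Bob Miller | 4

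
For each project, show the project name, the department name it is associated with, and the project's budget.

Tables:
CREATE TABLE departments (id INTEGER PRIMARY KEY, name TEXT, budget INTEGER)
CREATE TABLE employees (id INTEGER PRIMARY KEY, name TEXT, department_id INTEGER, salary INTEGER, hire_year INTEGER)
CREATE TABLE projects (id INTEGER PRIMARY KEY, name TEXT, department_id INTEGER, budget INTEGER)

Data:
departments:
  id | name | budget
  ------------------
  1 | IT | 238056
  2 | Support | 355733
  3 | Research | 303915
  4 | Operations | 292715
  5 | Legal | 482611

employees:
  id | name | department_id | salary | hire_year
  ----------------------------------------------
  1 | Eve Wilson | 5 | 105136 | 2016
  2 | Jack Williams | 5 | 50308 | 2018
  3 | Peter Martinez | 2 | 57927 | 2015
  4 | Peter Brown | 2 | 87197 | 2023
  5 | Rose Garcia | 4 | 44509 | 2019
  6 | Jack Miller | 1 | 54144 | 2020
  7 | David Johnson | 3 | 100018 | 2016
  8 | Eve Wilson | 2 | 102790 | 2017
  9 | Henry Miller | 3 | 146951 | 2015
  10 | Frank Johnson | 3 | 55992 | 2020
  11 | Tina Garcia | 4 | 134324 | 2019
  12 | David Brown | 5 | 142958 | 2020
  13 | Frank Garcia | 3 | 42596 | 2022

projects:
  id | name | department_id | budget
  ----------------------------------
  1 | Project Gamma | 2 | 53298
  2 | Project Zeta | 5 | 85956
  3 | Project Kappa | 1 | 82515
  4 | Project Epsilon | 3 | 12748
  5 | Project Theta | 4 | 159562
SELECT c.name, p.name AS department, c.budget FROM projects c JOIN departments p ON c.department_id = p.id

Execution result:
name | department | budget
Project Gamma | Support | 53298
Project Zeta | Legal | 85956
Project Kappa | IT | 82515
Project Epsilon | Research | 12748
Project Theta | Operations | 159562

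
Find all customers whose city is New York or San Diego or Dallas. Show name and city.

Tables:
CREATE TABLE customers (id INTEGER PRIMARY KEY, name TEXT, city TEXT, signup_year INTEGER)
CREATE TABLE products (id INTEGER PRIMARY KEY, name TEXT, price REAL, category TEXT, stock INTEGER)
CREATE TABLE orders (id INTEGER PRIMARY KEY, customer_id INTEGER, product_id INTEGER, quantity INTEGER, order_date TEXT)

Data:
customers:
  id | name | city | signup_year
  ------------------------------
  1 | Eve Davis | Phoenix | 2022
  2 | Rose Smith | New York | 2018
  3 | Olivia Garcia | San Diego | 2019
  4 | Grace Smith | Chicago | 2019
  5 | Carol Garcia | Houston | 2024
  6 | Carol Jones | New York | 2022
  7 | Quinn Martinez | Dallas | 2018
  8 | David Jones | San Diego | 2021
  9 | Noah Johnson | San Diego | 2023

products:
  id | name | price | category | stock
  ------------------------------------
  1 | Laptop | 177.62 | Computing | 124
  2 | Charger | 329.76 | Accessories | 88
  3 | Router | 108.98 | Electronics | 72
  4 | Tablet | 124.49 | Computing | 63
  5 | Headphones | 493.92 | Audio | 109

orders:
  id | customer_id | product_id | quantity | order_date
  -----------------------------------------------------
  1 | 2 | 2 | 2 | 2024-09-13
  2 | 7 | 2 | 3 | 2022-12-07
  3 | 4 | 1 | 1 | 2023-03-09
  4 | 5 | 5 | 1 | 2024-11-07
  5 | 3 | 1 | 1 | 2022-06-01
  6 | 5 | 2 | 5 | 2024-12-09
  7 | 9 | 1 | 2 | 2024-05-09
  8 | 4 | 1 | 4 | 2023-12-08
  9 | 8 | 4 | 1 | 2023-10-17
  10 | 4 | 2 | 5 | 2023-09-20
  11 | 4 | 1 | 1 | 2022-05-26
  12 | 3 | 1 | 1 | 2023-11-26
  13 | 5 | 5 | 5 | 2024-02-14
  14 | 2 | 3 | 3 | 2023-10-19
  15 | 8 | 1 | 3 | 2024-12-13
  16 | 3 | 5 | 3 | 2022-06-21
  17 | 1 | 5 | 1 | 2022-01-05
SELECT name, city FROM customers WHERE city IN ('New York', 'San Diego', 'Dallas')

Execution result:
name | city
Rose Smith | New York
Olivia Garcia | San Diego
Carol Jones | New York
Quinn Martinez | Dallas
David Jones | San Diego
Noah Johnson | San Diego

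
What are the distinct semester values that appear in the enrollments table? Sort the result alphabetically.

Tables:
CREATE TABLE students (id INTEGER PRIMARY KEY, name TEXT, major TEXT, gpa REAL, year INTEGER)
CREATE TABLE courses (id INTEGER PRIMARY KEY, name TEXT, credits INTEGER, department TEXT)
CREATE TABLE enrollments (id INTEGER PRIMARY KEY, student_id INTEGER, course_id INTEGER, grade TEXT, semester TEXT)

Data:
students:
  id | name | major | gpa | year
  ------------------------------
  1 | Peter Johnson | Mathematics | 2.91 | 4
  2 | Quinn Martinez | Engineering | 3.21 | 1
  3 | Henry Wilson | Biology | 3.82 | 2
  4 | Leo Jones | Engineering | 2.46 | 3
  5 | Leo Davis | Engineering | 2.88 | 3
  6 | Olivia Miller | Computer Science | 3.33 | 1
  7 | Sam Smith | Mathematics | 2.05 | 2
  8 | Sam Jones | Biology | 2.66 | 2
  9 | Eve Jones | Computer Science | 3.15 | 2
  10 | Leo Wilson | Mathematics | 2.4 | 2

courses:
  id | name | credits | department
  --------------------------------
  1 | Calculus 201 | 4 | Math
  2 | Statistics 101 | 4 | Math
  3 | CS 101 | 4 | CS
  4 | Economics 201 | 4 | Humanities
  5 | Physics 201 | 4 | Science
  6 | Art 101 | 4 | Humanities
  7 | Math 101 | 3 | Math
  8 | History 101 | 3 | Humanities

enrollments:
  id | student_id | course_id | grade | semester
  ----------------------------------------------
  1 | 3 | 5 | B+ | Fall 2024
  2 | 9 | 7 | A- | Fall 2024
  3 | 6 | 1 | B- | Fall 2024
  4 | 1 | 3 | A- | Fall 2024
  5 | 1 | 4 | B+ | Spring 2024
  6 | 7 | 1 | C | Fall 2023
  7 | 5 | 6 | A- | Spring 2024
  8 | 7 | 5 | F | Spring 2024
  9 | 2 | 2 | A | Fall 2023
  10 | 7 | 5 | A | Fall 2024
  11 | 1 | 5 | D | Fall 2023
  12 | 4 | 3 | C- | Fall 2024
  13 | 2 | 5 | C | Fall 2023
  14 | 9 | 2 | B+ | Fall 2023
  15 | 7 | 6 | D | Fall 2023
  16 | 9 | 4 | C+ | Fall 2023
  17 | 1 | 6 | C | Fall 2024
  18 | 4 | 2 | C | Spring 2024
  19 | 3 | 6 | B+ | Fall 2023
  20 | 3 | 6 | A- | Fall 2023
SELECT DISTINCT semester FROM enrollments ORDER BY semester

Execution result:
semester
Fall 2023
Fall 2024
Spring 2024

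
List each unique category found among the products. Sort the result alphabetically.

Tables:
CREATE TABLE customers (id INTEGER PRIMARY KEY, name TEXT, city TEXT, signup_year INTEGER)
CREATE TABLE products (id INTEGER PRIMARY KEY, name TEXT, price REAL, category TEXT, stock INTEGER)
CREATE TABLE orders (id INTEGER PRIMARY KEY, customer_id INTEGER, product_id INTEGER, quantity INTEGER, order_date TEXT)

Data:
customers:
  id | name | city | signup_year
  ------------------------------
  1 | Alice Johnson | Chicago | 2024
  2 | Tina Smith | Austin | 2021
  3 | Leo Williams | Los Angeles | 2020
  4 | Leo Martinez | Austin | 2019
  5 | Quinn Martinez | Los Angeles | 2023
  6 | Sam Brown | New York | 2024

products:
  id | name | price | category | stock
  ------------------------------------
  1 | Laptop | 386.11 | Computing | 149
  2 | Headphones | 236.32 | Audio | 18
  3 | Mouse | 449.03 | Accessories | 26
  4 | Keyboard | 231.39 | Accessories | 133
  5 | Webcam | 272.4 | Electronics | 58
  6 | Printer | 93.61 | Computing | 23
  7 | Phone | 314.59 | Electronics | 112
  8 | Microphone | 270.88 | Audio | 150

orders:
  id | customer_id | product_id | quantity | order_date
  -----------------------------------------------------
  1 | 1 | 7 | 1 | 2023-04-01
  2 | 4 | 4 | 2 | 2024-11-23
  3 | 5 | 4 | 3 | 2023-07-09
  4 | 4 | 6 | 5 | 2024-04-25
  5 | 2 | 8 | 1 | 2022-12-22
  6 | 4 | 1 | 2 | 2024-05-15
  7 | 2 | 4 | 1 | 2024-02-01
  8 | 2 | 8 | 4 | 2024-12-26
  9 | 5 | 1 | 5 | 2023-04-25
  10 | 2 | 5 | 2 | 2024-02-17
SELECT DISTINCT category FROM products ORDER BY category

Execution result:
category
Accessories
Audio
Computing
Electronics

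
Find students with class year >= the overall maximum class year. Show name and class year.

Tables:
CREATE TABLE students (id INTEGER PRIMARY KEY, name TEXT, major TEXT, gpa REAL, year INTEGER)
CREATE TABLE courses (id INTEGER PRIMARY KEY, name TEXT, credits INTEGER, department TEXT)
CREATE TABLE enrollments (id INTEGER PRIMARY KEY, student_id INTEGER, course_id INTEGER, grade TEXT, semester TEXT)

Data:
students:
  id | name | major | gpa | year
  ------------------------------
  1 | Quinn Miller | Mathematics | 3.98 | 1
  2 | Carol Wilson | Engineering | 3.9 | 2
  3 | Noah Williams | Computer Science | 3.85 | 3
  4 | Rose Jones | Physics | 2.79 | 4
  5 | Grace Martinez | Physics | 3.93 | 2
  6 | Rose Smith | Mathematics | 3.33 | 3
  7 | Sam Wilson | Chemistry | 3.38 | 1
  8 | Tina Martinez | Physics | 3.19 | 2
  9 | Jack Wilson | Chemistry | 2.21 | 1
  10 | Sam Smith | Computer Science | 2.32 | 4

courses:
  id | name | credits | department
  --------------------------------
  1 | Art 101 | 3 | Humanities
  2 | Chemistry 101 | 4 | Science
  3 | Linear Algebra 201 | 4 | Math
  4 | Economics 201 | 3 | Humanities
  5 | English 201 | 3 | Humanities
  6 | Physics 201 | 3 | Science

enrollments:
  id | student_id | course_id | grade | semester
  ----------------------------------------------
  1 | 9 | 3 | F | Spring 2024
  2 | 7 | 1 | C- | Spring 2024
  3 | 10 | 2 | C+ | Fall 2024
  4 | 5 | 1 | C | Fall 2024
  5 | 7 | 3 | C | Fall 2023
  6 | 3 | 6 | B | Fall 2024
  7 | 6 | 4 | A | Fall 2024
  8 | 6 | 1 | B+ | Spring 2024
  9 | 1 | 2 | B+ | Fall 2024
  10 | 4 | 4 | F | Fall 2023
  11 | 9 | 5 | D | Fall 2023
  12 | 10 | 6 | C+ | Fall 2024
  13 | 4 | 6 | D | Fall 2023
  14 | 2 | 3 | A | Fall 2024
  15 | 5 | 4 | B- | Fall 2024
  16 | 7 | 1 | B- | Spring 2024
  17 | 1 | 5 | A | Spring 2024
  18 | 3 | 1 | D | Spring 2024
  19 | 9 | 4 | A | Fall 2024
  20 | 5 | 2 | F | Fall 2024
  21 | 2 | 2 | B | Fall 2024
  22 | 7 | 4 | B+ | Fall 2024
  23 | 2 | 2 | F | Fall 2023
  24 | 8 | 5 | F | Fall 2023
SELECT name, year FROM students WHERE year >= (SELECT MAX(year) FROM students)

Execution result:
name | year
Rose Jones | 4
Sam Smith | 4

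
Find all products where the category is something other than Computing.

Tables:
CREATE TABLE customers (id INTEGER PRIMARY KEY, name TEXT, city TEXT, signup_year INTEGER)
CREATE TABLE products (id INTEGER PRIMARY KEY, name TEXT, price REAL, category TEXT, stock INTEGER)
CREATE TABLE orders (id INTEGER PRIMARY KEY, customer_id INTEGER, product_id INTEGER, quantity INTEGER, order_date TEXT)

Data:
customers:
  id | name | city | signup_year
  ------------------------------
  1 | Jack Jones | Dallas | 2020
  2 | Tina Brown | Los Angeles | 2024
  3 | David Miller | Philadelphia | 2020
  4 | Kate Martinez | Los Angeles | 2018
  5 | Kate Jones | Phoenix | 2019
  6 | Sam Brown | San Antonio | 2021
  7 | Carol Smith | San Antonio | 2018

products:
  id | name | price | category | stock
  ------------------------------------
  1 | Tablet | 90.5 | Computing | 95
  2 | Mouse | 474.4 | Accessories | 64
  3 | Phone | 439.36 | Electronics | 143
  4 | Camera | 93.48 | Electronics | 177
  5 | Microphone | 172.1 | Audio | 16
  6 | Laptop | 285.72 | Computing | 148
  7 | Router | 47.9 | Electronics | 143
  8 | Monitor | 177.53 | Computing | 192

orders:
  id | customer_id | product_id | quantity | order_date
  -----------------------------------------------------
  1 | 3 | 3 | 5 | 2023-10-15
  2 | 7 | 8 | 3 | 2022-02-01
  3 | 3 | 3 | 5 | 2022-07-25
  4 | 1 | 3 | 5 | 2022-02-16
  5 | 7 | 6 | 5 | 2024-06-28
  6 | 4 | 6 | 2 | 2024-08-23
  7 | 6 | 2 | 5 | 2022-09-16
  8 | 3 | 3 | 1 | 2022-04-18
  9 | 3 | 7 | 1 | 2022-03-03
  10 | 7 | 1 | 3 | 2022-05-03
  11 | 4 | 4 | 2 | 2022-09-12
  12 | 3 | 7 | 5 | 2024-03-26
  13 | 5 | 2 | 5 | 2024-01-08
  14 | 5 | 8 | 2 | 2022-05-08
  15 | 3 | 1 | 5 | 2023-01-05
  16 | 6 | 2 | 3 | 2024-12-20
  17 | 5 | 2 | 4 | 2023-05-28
SELECT name, category FROM products WHERE category <> 'Computing'

Execution result:
name | category
Mouse | Accessories
Phone | Electronics
Camera | Electronics
Microphone | Audio
Router | Electronics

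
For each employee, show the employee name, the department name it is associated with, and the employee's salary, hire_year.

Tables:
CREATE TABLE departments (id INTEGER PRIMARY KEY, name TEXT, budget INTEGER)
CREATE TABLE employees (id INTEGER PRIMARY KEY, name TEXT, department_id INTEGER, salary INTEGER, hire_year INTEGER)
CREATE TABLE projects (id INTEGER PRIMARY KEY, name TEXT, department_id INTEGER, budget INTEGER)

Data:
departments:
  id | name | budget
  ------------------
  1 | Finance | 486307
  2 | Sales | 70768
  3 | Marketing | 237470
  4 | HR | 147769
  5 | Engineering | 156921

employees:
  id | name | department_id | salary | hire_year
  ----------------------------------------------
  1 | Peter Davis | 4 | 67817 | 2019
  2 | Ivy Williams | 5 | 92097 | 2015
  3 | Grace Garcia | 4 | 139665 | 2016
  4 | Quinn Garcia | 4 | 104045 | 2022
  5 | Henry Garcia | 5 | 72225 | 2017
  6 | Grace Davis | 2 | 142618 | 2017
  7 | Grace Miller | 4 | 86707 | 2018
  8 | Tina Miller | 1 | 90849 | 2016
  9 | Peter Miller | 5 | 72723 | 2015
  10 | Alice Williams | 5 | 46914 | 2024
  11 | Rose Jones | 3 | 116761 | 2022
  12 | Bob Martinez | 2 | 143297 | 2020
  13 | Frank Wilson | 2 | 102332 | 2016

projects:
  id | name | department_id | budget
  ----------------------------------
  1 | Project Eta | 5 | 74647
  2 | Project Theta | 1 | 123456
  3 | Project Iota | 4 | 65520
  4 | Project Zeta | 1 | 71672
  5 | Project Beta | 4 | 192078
SELECT c.name, p.name AS department, c.salary, c.hire_year FROM employees c JOIN departments p ON c.department_id = p.id

Execution result:
name | department | salary | hire_year
Peter Davis | HR | 67817 | 2019
Ivy Williams | Engineering | 92097 | 2015
Grace Garcia | HR | 139665 | 2016
Quinn Garcia | HR | 104045 | 2022
Henry Garcia | Engineering | 72225 | 2017
Grace Davis | Sales | 142618 | 2017
Grace Miller | HR | 86707 | 2018
Tina Miller | Finance | 90849 | 2016
Peter Miller | Engineering | 72723 | 2015
Alice Williams | Engineering | 46914 | 2024
Rose Jones | Marketing | 116761 | 2022
Bob Martinez | Sales | 143297 | 2020
Frank Wilson | Sales | 102332 | 2016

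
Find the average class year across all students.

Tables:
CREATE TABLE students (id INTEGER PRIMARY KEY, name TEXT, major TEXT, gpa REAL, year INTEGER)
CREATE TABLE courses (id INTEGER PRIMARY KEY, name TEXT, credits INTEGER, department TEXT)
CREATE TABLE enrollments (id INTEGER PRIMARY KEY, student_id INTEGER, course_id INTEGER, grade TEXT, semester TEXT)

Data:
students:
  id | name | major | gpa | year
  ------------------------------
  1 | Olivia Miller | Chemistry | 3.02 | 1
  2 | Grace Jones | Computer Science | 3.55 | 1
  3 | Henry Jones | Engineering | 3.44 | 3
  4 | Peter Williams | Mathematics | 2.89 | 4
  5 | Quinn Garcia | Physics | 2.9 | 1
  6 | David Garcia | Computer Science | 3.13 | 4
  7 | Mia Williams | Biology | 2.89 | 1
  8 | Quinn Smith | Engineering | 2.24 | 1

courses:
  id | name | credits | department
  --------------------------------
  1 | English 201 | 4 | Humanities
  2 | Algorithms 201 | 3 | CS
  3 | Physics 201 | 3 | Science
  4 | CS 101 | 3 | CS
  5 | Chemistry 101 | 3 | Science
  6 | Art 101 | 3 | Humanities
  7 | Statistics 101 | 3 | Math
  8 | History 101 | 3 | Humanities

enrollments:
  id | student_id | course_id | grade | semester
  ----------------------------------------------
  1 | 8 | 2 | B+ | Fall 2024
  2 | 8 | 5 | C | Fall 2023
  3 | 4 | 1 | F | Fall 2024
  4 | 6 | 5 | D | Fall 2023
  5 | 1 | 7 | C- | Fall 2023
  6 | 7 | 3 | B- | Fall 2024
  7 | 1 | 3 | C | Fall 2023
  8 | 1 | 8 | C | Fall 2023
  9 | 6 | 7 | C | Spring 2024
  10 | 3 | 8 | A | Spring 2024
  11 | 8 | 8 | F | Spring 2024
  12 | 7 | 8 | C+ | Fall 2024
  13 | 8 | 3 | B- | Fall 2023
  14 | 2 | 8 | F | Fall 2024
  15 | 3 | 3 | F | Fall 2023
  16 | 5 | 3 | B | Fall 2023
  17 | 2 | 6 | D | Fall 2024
SELECT AVG(year) FROM students

Execution result:
2.00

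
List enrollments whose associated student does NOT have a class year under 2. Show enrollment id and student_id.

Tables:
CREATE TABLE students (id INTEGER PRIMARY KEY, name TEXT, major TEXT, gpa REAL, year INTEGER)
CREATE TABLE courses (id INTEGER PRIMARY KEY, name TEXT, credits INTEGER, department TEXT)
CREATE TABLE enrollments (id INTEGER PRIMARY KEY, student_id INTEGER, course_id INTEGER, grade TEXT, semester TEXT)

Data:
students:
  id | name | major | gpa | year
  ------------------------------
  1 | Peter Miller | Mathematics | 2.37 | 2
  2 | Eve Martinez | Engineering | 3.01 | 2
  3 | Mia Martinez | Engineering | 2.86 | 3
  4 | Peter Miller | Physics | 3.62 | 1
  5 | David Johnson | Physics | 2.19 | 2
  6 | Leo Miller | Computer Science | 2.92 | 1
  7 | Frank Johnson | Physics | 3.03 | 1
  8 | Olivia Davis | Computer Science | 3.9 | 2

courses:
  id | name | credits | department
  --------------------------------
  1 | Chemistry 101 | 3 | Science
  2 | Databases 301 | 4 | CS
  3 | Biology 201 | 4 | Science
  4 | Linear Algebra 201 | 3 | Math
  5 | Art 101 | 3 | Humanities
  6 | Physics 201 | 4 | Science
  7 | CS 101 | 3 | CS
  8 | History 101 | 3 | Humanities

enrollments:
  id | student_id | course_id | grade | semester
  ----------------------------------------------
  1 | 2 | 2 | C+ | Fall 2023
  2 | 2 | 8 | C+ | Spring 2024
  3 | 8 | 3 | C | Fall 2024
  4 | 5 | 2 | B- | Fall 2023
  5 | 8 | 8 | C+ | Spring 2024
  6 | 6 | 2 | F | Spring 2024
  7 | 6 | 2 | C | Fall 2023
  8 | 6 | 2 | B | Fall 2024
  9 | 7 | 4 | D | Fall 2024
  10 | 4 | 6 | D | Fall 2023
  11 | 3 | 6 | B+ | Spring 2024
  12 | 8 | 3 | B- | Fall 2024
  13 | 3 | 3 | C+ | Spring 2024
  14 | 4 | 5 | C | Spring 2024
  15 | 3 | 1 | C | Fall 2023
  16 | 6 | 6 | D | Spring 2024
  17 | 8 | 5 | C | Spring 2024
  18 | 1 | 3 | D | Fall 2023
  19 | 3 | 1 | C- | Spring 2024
SELECT id, student_id FROM enrollments WHERE student_id NOT IN (SELECT id FROM students WHERE year < 2)

Execution result:
id | student_id
1 | 2
2 | 2
3 | 8
4 | 5
5 | 8
11 | 3
12 | 8
13 | 3
15 | 3
17 | 8
18 | 1
19 | 3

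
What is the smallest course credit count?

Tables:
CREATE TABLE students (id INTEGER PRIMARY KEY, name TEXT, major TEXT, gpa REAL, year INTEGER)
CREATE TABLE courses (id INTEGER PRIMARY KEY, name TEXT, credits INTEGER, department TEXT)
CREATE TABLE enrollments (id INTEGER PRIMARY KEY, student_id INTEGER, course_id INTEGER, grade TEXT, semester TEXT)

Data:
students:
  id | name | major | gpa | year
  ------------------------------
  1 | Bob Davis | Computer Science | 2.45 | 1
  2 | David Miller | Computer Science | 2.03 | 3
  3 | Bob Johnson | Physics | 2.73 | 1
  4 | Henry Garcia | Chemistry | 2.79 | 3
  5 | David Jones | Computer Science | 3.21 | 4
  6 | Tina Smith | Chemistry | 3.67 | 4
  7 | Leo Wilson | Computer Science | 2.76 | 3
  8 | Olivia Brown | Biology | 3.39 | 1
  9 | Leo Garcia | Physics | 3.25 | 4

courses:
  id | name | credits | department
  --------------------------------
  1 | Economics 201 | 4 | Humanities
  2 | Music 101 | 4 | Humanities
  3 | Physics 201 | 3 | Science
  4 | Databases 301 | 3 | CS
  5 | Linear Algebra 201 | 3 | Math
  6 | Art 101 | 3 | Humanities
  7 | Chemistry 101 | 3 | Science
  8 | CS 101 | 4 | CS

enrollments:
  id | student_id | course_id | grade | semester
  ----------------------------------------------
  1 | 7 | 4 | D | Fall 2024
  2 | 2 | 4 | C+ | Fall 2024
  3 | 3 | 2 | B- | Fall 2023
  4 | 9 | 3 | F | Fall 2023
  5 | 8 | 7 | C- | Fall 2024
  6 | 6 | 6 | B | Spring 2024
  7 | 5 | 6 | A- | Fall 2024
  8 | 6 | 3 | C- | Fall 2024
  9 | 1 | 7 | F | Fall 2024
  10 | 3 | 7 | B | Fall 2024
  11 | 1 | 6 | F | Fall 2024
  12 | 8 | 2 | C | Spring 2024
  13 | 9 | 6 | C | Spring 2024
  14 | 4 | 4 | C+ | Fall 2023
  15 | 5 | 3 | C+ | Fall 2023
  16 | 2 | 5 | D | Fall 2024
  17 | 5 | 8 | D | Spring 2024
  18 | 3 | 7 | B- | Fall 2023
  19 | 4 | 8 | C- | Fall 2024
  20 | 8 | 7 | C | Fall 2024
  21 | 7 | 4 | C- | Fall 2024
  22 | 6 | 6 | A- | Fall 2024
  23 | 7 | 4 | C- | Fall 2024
SELECT MIN(credits) FROM courses

Execution result:
3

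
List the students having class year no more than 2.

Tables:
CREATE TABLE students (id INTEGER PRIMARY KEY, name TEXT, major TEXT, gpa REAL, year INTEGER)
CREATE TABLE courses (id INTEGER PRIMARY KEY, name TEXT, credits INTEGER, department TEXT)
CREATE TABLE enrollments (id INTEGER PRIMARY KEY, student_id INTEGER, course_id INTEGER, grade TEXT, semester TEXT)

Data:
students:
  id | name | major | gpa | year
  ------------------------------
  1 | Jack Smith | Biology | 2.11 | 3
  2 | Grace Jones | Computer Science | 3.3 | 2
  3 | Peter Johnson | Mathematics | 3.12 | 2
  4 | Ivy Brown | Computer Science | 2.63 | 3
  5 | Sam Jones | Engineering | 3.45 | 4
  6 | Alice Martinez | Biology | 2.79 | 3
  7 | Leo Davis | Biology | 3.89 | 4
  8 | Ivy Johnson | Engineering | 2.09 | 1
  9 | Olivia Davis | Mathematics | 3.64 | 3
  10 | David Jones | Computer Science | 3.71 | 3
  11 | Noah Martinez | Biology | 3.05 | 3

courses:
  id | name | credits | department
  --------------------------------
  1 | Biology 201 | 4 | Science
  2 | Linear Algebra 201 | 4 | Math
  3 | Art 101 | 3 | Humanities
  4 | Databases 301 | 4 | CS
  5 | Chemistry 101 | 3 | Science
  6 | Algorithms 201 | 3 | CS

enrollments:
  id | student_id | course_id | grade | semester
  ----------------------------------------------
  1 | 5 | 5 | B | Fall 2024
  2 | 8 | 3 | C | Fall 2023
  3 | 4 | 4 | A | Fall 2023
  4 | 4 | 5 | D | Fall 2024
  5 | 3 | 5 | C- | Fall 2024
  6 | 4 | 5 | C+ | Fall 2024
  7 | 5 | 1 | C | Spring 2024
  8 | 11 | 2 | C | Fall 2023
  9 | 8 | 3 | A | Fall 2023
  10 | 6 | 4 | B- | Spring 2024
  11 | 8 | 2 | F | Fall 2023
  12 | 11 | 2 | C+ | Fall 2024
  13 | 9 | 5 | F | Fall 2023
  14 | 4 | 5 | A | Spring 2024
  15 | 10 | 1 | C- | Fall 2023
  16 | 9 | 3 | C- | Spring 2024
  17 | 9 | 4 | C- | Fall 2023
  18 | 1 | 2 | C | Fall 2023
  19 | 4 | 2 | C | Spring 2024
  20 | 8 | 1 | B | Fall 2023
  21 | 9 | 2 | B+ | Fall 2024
SELECT name, year FROM students WHERE year <= 2

Execution result:
name | year
Grace Jones | 2
Peter Johnson | 2
Ivy Johnson | 1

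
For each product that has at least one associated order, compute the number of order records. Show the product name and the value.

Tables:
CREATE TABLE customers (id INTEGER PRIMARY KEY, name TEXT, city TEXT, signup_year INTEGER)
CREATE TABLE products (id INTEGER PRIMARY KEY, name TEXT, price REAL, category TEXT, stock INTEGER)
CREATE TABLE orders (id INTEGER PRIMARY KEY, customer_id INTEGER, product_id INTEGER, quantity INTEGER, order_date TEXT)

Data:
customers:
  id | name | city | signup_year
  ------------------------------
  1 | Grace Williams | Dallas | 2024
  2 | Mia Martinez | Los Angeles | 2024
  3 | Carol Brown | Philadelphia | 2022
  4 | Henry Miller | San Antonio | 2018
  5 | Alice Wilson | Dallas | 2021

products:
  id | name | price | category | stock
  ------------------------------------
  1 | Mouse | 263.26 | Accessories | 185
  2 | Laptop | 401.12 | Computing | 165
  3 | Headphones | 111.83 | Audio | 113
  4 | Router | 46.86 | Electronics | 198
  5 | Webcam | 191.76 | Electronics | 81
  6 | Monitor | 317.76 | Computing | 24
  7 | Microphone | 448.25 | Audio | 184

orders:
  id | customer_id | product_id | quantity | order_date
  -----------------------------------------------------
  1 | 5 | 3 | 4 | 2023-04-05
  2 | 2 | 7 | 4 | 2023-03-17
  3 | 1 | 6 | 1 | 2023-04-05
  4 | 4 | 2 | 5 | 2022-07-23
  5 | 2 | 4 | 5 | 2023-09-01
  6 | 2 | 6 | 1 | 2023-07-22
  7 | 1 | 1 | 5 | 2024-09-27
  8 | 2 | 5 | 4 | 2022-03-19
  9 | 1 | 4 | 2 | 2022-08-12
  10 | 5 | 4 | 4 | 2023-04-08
SELECT p.name, COUNT(*) AS n FROM orders c JOIN products p ON c.product_id = p.id GROUP BY p.id, p.name

Execution result:
name | n
Mouse | 1
Laptop | 1
Headphones | 1
Router | 3
Webcam | 1
Monitor | 2
Microphone | 1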